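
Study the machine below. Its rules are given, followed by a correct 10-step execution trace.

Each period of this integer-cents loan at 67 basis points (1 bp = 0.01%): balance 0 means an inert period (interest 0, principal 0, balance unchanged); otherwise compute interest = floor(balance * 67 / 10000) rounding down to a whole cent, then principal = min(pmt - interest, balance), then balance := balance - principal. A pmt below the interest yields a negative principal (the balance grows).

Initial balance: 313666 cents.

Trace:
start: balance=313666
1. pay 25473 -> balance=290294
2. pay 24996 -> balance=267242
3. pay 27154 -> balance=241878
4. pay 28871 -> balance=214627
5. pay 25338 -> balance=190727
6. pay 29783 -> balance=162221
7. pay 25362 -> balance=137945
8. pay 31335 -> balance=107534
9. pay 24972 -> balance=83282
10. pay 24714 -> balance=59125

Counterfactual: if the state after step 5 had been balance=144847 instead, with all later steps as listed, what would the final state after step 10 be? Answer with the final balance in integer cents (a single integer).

state after step 5 := balance=144847
6. pay 29783 -> balance=116034
7. pay 25362 -> balance=91449
8. pay 31335 -> balance=60726
9. pay 24972 -> balance=36160
10. pay 24714 -> balance=11688

11688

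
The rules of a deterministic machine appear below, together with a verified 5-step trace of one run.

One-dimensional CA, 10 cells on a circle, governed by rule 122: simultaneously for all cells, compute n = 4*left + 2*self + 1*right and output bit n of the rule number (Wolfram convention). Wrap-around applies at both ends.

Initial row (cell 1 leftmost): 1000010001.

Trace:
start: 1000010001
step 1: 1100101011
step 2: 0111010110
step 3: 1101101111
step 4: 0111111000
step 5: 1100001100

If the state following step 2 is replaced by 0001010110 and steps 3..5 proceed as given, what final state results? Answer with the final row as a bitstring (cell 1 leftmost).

0110111111

state after step 2 := 0001010110
step 3: 0010101111
step 4: 1101011001
step 5: 0110111111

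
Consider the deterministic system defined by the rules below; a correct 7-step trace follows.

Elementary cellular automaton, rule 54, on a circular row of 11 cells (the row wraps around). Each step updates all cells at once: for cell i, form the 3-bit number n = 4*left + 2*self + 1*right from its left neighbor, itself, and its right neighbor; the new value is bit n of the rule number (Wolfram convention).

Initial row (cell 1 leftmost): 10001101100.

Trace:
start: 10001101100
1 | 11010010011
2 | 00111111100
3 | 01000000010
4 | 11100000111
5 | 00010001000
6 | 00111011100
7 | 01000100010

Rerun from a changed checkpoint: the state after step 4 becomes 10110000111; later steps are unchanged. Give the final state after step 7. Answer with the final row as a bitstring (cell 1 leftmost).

state after step 4 := 10110000111
5 | 01001001000
6 | 11111111100
7 | 00000000011

00000000011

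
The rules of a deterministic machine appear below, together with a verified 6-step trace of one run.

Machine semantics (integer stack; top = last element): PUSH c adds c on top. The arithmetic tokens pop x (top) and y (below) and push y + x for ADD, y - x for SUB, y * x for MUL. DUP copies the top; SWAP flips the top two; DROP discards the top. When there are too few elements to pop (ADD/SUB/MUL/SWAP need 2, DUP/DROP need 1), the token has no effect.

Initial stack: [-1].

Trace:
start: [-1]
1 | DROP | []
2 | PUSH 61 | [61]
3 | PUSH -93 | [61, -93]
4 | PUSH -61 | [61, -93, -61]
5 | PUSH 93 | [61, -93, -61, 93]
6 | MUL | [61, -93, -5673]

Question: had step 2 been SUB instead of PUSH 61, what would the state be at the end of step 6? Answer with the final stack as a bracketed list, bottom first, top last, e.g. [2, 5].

(re-executing from step 2 with the substitution; state before step 2: [])
2 | SUB | []
3 | PUSH -93 | [-93]
4 | PUSH -61 | [-93, -61]
5 | PUSH 93 | [-93, -61, 93]
6 | MUL | [-93, -5673]

[-93, -5673]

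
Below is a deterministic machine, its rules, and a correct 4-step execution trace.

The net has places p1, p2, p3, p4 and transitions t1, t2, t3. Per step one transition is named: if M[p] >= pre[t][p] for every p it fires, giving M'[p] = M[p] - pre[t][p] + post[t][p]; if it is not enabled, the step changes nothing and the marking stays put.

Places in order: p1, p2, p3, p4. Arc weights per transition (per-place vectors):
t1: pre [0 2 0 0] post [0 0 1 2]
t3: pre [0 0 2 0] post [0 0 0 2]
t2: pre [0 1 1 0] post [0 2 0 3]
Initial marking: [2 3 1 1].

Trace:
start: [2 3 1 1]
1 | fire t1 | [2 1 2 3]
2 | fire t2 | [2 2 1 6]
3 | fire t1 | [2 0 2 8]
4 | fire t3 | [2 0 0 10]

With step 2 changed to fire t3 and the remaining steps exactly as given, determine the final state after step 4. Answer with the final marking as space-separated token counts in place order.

(re-executing from step 2 with the substitution; state before step 2: [2 1 2 3])
2 | fire t3 | [2 1 0 5]
3 | fire t1 | [2 1 0 5]
4 | fire t3 | [2 1 0 5]

2 1 0 5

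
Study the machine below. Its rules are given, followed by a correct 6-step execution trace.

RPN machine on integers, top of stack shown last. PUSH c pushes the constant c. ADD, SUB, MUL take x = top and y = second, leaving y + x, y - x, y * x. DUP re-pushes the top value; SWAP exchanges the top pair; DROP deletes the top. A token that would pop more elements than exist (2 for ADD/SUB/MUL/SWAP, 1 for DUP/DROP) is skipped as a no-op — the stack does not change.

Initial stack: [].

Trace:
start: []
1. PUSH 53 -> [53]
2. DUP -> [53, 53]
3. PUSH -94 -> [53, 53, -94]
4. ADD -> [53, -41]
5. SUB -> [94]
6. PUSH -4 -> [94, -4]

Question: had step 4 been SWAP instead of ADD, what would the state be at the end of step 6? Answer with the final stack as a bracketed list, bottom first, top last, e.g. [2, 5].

(re-executing from step 4 with the substitution; state before step 4: [53, 53, -94])
4. SWAP -> [53, -94, 53]
5. SUB -> [53, -147]
6. PUSH -4 -> [53, -147, -4]

[53, -147, -4]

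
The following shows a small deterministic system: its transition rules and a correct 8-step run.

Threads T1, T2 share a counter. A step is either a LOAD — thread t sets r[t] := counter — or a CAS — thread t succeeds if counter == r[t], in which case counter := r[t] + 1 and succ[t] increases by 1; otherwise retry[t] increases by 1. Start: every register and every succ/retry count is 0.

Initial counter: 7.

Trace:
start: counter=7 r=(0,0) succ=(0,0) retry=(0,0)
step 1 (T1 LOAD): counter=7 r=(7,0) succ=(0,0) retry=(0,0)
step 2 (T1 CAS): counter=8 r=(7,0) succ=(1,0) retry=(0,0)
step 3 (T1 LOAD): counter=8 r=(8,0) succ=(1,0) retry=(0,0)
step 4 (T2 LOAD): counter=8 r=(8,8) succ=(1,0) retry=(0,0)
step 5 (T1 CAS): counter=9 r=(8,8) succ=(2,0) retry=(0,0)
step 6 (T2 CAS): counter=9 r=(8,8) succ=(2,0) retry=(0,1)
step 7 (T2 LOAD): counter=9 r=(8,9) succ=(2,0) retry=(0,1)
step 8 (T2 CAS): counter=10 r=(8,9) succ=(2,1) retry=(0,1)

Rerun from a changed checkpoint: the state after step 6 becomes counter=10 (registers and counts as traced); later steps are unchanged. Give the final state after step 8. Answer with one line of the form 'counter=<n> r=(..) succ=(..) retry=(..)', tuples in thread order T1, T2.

counter=11 r=(8,10) succ=(2,1) retry=(0,1)

state after step 6 := counter=10 r=(8,8) succ=(2,0) retry=(0,1)
step 7 (T2 LOAD): counter=10 r=(8,10) succ=(2,0) retry=(0,1)
step 8 (T2 CAS): counter=11 r=(8,10) succ=(2,1) retry=(0,1)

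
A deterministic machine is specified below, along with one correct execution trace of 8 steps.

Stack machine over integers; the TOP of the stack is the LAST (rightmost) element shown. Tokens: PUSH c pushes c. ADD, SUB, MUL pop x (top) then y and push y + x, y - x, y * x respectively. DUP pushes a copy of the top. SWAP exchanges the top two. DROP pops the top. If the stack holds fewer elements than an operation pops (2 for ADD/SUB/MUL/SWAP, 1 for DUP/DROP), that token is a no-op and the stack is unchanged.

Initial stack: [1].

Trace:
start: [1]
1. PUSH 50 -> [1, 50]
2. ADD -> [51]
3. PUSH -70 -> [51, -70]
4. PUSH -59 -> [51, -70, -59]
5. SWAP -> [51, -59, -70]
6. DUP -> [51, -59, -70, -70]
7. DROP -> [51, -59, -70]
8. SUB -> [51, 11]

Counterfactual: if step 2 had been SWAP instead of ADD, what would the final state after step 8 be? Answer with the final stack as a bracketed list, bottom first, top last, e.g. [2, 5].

(re-executing from step 2 with the substitution; state before step 2: [1, 50])
2. SWAP -> [50, 1]
3. PUSH -70 -> [50, 1, -70]
4. PUSH -59 -> [50, 1, -70, -59]
5. SWAP -> [50, 1, -59, -70]
6. DUP -> [50, 1, -59, -70, -70]
7. DROP -> [50, 1, -59, -70]
8. SUB -> [50, 1, 11]

[50, 1, 11]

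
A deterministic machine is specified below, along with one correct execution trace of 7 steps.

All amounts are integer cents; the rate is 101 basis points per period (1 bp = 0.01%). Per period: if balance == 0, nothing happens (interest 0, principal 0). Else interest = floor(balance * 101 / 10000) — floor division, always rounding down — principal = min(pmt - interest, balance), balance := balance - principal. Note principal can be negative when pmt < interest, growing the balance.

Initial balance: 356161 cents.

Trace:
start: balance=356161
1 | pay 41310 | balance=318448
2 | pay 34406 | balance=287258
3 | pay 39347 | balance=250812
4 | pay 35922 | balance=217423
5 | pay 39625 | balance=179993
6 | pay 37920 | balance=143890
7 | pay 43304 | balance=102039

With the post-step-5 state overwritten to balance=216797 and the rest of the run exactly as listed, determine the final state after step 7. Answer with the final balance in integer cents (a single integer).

139590

state after step 5 := balance=216797
6 | pay 37920 | balance=181066
7 | pay 43304 | balance=139590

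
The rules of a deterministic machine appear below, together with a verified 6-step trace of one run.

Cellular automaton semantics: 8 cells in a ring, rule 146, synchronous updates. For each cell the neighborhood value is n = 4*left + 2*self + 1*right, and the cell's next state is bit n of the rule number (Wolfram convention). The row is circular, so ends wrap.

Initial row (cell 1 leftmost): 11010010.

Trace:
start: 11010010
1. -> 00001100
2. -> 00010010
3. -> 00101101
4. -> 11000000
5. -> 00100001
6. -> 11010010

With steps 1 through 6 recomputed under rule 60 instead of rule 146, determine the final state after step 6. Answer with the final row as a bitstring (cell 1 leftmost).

(re-executing steps 1..6 under rule 60; state before step 1: 11010010)
1. -> 10111011
2. -> 01100110
3. -> 01010101
4. -> 11111111
5. -> 00000000
6. -> 00000000

00000000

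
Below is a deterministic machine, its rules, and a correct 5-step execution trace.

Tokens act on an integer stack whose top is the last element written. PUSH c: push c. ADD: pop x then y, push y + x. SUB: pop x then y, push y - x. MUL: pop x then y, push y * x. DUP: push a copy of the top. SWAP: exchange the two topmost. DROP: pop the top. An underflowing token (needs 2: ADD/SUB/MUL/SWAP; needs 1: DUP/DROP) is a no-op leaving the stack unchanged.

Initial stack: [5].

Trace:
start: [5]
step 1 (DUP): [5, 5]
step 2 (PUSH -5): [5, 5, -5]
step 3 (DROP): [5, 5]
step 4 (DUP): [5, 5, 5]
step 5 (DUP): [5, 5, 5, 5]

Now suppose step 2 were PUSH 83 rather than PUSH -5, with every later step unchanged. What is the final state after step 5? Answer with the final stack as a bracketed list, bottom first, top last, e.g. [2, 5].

(re-executing from step 2 with the substitution; state before step 2: [5, 5])
step 2 (PUSH 83): [5, 5, 83]
step 3 (DROP): [5, 5]
step 4 (DUP): [5, 5, 5]
step 5 (DUP): [5, 5, 5, 5]

[5, 5, 5, 5]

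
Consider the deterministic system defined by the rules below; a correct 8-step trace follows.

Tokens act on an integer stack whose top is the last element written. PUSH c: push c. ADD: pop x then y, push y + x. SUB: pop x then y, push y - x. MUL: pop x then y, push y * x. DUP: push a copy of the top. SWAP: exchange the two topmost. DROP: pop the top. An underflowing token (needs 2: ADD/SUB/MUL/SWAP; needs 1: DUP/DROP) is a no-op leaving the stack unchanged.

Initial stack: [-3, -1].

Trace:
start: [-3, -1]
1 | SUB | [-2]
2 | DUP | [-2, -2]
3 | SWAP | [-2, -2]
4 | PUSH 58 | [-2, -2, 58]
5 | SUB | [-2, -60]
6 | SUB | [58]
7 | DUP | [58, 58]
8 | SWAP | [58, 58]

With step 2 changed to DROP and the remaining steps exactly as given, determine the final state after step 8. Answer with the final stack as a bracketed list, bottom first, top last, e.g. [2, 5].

(re-executing from step 2 with the substitution; state before step 2: [-2])
2 | DROP | []
3 | SWAP | []
4 | PUSH 58 | [58]
5 | SUB | [58]
6 | SUB | [58]
7 | DUP | [58, 58]
8 | SWAP | [58, 58]

[58, 58]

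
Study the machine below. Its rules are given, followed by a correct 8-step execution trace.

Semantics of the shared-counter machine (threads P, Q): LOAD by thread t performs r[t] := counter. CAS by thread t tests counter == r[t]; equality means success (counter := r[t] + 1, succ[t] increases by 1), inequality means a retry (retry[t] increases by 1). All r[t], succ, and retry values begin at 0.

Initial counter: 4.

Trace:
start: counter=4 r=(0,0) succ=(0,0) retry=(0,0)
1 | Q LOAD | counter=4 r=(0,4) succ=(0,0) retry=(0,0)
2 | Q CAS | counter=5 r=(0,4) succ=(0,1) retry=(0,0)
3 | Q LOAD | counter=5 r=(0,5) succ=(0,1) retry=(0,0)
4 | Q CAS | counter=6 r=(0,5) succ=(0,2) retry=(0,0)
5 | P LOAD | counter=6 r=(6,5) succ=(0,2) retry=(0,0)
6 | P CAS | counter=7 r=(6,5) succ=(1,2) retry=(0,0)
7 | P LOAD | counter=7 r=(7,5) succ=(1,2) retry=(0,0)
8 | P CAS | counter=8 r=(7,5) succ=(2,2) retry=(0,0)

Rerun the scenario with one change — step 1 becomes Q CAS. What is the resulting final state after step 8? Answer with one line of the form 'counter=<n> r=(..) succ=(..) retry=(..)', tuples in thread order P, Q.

(re-executing from step 1 with the substitution; state before step 1: counter=4 r=(0,0) succ=(0,0) retry=(0,0))
1 | Q CAS | counter=4 r=(0,0) succ=(0,0) retry=(0,1)
2 | Q CAS | counter=4 r=(0,0) succ=(0,0) retry=(0,2)
3 | Q LOAD | counter=4 r=(0,4) succ=(0,0) retry=(0,2)
4 | Q CAS | counter=5 r=(0,4) succ=(0,1) retry=(0,2)
5 | P LOAD | counter=5 r=(5,4) succ=(0,1) retry=(0,2)
6 | P CAS | counter=6 r=(5,4) succ=(1,1) retry=(0,2)
7 | P LOAD | counter=6 r=(6,4) succ=(1,1) retry=(0,2)
8 | P CAS | counter=7 r=(6,4) succ=(2,1) retry=(0,2)

counter=7 r=(6,4) succ=(2,1) retry=(0,2)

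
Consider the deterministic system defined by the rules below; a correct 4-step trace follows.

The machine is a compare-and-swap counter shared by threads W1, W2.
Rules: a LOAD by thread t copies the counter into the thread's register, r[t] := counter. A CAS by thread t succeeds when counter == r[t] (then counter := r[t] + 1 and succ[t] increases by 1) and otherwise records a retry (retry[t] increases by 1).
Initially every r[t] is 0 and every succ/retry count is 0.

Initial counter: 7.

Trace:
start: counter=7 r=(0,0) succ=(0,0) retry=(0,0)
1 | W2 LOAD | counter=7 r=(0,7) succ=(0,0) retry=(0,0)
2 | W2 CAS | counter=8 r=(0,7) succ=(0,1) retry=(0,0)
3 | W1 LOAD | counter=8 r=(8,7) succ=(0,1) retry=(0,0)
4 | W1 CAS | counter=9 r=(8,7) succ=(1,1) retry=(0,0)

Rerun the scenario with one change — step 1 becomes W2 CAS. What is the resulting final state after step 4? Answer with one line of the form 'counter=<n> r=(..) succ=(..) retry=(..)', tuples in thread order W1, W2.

counter=8 r=(7,0) succ=(1,0) retry=(0,2)

(re-executing from step 1 with the substitution; state before step 1: counter=7 r=(0,0) succ=(0,0) retry=(0,0))
1 | W2 CAS | counter=7 r=(0,0) succ=(0,0) retry=(0,1)
2 | W2 CAS | counter=7 r=(0,0) succ=(0,0) retry=(0,2)
3 | W1 LOAD | counter=7 r=(7,0) succ=(0,0) retry=(0,2)
4 | W1 CAS | counter=8 r=(7,0) succ=(1,0) retry=(0,2)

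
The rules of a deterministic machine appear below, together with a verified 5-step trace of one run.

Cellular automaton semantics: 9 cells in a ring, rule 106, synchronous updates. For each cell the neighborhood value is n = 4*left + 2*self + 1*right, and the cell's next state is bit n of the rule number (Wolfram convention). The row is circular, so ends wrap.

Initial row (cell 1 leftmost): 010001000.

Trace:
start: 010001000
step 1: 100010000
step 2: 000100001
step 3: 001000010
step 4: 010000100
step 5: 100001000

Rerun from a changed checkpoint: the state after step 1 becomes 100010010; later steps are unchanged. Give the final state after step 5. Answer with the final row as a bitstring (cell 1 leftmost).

100101000

state after step 1 := 100010010
step 2: 000100101
step 3: 001001010
step 4: 010010100
step 5: 100101000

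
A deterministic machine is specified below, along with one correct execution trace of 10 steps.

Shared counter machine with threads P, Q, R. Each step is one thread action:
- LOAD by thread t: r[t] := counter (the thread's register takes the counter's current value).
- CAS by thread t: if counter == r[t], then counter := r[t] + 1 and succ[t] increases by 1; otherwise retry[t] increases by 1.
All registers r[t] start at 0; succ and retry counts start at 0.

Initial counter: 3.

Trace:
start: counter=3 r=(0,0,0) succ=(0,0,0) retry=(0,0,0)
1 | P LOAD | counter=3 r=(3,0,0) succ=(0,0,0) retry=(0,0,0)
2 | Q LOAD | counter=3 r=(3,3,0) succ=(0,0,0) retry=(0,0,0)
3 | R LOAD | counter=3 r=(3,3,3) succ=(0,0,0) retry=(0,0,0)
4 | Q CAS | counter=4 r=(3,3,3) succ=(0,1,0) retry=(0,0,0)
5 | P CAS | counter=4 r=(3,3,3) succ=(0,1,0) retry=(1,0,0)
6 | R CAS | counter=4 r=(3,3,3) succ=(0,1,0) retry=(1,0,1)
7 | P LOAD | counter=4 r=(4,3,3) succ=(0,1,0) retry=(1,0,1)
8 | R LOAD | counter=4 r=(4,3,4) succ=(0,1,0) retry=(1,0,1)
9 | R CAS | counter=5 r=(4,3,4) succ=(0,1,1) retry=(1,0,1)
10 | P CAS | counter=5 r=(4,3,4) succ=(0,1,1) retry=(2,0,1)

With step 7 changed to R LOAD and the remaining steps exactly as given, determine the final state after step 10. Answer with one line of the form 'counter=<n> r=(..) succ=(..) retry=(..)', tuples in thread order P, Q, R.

(re-executing from step 7 with the substitution; state before step 7: counter=4 r=(3,3,3) succ=(0,1,0) retry=(1,0,1))
7 | R LOAD | counter=4 r=(3,3,4) succ=(0,1,0) retry=(1,0,1)
8 | R LOAD | counter=4 r=(3,3,4) succ=(0,1,0) retry=(1,0,1)
9 | R CAS | counter=5 r=(3,3,4) succ=(0,1,1) retry=(1,0,1)
10 | P CAS | counter=5 r=(3,3,4) succ=(0,1,1) retry=(2,0,1)

counter=5 r=(3,3,4) succ=(0,1,1) retry=(2,0,1)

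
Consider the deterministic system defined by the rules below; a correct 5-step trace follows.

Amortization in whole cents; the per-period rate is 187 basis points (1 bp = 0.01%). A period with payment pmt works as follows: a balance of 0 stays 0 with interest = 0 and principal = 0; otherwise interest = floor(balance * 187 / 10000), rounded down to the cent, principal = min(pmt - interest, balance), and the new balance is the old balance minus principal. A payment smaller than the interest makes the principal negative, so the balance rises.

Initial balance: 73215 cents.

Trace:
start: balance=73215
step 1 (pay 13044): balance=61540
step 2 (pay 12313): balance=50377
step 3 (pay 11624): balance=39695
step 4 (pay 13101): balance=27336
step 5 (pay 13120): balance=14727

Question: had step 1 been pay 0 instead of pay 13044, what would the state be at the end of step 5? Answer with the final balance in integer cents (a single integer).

(re-executing from step 1 with the substitution; state before step 1: balance=73215)
step 1 (pay 0): balance=74584
step 2 (pay 12313): balance=63665
step 3 (pay 11624): balance=53231
step 4 (pay 13101): balance=41125
step 5 (pay 13120): balance=28774

28774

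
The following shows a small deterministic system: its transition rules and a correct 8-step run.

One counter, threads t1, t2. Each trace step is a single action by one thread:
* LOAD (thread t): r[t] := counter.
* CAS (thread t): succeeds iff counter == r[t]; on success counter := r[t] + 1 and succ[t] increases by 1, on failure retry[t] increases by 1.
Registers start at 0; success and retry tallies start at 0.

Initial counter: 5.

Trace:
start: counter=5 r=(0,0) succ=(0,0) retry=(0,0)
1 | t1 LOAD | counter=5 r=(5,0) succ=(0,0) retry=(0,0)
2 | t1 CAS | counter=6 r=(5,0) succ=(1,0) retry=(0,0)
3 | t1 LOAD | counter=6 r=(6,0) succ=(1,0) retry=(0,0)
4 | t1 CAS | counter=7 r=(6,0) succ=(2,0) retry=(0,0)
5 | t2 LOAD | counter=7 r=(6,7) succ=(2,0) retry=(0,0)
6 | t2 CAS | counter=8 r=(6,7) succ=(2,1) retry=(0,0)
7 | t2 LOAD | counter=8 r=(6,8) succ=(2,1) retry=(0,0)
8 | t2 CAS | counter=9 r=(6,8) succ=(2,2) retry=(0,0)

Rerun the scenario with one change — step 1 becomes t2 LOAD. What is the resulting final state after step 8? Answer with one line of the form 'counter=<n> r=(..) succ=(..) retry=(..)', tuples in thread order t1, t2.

counter=8 r=(5,7) succ=(1,2) retry=(1,0)

(re-executing from step 1 with the substitution; state before step 1: counter=5 r=(0,0) succ=(0,0) retry=(0,0))
1 | t2 LOAD | counter=5 r=(0,5) succ=(0,0) retry=(0,0)
2 | t1 CAS | counter=5 r=(0,5) succ=(0,0) retry=(1,0)
3 | t1 LOAD | counter=5 r=(5,5) succ=(0,0) retry=(1,0)
4 | t1 CAS | counter=6 r=(5,5) succ=(1,0) retry=(1,0)
5 | t2 LOAD | counter=6 r=(5,6) succ=(1,0) retry=(1,0)
6 | t2 CAS | counter=7 r=(5,6) succ=(1,1) retry=(1,0)
7 | t2 LOAD | counter=7 r=(5,7) succ=(1,1) retry=(1,0)
8 | t2 CAS | counter=8 r=(5,7) succ=(1,2) retry=(1,0)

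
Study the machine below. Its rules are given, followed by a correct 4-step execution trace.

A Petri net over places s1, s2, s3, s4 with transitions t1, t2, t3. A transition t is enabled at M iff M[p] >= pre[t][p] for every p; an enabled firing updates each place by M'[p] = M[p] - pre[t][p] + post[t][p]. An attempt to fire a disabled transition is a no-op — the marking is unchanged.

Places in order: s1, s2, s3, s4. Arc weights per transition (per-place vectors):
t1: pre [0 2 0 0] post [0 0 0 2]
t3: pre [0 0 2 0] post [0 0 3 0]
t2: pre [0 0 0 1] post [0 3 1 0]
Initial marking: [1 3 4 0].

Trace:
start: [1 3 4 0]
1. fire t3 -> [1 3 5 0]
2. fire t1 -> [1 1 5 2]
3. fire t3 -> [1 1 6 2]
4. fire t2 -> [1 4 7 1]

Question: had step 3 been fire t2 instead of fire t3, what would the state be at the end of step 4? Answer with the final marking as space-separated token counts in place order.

1 7 7 0

(re-executing from step 3 with the substitution; state before step 3: [1 1 5 2])
3. fire t2 -> [1 4 6 1]
4. fire t2 -> [1 7 7 0]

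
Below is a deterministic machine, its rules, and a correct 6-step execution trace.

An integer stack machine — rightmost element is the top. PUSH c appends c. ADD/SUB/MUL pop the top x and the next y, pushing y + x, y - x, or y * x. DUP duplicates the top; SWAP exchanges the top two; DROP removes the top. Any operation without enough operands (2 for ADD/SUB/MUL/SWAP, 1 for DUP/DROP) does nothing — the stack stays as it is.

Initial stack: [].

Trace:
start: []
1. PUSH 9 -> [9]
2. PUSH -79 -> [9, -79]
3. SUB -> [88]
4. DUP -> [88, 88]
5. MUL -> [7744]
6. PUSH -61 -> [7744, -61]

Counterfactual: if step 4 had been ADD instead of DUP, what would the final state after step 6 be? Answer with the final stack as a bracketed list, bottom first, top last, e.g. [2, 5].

(re-executing from step 4 with the substitution; state before step 4: [88])
4. ADD -> [88]
5. MUL -> [88]
6. PUSH -61 -> [88, -61]

[88, -61]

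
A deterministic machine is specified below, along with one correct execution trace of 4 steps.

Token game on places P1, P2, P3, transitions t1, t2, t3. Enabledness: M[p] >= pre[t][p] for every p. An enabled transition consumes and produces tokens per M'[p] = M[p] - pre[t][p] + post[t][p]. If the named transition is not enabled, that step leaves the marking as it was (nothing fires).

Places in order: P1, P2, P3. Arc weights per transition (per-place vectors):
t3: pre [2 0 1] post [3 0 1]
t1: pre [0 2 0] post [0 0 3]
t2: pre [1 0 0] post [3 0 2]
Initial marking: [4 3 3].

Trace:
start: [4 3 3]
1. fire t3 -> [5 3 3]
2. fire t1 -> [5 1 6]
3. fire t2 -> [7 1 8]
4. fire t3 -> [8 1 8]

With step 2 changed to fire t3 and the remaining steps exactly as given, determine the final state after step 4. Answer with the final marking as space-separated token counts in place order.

9 3 5

(re-executing from step 2 with the substitution; state before step 2: [5 3 3])
2. fire t3 -> [6 3 3]
3. fire t2 -> [8 3 5]
4. fire t3 -> [9 3 5]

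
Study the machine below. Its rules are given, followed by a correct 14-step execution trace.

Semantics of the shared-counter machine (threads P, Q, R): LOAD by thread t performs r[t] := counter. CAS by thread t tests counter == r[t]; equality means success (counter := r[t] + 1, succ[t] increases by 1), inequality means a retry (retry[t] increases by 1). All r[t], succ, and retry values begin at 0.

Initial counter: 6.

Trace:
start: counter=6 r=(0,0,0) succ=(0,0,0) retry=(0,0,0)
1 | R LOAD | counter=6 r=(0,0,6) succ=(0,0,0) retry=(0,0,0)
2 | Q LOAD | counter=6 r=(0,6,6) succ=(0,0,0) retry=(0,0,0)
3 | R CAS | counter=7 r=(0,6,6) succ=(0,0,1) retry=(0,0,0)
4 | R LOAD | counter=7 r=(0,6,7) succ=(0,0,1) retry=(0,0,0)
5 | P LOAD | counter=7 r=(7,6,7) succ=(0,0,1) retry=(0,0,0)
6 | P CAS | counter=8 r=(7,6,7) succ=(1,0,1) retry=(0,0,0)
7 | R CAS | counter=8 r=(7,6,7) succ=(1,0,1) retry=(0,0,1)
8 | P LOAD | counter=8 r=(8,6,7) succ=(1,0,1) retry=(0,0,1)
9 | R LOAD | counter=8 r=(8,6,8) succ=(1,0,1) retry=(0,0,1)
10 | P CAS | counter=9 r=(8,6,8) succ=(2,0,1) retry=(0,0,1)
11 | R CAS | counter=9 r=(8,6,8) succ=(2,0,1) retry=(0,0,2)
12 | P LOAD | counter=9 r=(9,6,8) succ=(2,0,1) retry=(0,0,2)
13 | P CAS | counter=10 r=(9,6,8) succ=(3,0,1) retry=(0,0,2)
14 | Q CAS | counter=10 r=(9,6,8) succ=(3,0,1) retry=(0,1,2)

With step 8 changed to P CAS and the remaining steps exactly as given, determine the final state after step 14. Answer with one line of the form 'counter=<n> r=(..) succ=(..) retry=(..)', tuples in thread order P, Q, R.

(re-executing from step 8 with the substitution; state before step 8: counter=8 r=(7,6,7) succ=(1,0,1) retry=(0,0,1))
8 | P CAS | counter=8 r=(7,6,7) succ=(1,0,1) retry=(1,0,1)
9 | R LOAD | counter=8 r=(7,6,8) succ=(1,0,1) retry=(1,0,1)
10 | P CAS | counter=8 r=(7,6,8) succ=(1,0,1) retry=(2,0,1)
11 | R CAS | counter=9 r=(7,6,8) succ=(1,0,2) retry=(2,0,1)
12 | P LOAD | counter=9 r=(9,6,8) succ=(1,0,2) retry=(2,0,1)
13 | P CAS | counter=10 r=(9,6,8) succ=(2,0,2) retry=(2,0,1)
14 | Q CAS | counter=10 r=(9,6,8) succ=(2,0,2) retry=(2,1,1)

counter=10 r=(9,6,8) succ=(2,0,2) retry=(2,1,1)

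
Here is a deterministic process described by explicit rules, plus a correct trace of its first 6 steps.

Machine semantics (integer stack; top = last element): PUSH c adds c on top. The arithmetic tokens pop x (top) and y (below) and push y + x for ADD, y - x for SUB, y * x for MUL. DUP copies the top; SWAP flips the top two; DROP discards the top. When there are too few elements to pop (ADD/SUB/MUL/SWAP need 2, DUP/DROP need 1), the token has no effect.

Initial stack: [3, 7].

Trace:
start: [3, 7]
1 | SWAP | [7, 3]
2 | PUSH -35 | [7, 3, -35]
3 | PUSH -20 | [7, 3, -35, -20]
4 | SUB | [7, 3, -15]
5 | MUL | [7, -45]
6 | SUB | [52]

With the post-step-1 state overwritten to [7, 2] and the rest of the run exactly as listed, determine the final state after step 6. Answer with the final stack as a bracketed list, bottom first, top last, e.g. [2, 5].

state after step 1 := [7, 2]
2 | PUSH -35 | [7, 2, -35]
3 | PUSH -20 | [7, 2, -35, -20]
4 | SUB | [7, 2, -15]
5 | MUL | [7, -30]
6 | SUB | [37]

[37]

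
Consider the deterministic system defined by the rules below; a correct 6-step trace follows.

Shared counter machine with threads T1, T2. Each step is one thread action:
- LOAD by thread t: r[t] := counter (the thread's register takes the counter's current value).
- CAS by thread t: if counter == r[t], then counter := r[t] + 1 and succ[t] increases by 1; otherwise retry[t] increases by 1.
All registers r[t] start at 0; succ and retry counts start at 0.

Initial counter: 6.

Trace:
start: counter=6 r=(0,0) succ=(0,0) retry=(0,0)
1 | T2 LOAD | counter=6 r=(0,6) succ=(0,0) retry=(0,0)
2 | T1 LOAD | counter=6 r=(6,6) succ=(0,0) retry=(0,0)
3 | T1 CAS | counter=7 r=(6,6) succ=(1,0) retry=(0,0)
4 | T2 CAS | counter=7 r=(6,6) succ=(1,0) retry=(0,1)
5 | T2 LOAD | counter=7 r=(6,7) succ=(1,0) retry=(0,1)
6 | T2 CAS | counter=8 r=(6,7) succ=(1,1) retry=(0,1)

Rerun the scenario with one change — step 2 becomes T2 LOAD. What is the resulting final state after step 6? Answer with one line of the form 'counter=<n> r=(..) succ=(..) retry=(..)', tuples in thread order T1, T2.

(re-executing from step 2 with the substitution; state before step 2: counter=6 r=(0,6) succ=(0,0) retry=(0,0))
2 | T2 LOAD | counter=6 r=(0,6) succ=(0,0) retry=(0,0)
3 | T1 CAS | counter=6 r=(0,6) succ=(0,0) retry=(1,0)
4 | T2 CAS | counter=7 r=(0,6) succ=(0,1) retry=(1,0)
5 | T2 LOAD | counter=7 r=(0,7) succ=(0,1) retry=(1,0)
6 | T2 CAS | counter=8 r=(0,7) succ=(0,2) retry=(1,0)

counter=8 r=(0,7) succ=(0,2) retry=(1,0)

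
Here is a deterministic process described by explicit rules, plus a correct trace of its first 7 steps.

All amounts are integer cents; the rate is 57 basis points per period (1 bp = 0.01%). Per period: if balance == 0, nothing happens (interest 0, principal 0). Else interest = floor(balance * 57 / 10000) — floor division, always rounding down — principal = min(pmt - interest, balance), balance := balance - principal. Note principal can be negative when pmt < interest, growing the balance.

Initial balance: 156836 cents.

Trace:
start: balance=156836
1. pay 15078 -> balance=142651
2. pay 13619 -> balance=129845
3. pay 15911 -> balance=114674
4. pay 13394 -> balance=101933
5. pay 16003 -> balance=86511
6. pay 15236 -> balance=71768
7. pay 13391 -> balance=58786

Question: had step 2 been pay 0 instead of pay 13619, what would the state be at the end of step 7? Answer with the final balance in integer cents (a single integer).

72796

(re-executing from step 2 with the substitution; state before step 2: balance=142651)
2. pay 0 -> balance=143464
3. pay 15911 -> balance=128370
4. pay 13394 -> balance=115707
5. pay 16003 -> balance=100363
6. pay 15236 -> balance=85699
7. pay 13391 -> balance=72796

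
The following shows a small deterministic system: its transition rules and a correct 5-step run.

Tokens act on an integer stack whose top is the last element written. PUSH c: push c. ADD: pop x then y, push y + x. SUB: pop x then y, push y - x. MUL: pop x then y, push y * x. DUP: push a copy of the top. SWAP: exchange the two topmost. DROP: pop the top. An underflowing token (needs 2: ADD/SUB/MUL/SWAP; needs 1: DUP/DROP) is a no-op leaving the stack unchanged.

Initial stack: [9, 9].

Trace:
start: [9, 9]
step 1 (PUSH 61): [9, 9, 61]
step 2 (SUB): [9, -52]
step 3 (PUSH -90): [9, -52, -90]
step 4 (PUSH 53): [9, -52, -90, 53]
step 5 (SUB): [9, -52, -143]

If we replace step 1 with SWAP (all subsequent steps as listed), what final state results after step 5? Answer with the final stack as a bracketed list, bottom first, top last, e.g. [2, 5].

(re-executing from step 1 with the substitution; state before step 1: [9, 9])
step 1 (SWAP): [9, 9]
step 2 (SUB): [0]
step 3 (PUSH -90): [0, -90]
step 4 (PUSH 53): [0, -90, 53]
step 5 (SUB): [0, -143]

[0, -143]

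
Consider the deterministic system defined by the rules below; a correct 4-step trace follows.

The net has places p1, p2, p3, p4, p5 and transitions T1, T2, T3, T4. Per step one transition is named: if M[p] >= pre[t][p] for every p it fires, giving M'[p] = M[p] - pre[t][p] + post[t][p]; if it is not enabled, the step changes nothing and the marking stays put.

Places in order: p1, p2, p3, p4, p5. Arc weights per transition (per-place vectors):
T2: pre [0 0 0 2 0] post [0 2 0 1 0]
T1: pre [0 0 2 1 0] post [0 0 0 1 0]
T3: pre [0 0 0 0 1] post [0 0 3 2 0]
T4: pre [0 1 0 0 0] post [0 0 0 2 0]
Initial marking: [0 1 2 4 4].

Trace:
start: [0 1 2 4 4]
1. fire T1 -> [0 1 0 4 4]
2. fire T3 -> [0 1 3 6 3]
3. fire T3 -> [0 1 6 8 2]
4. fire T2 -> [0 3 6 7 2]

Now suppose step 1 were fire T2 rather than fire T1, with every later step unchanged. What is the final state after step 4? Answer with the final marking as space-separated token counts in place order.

0 5 8 6 2

(re-executing from step 1 with the substitution; state before step 1: [0 1 2 4 4])
1. fire T2 -> [0 3 2 3 4]
2. fire T3 -> [0 3 5 5 3]
3. fire T3 -> [0 3 8 7 2]
4. fire T2 -> [0 5 8 6 2]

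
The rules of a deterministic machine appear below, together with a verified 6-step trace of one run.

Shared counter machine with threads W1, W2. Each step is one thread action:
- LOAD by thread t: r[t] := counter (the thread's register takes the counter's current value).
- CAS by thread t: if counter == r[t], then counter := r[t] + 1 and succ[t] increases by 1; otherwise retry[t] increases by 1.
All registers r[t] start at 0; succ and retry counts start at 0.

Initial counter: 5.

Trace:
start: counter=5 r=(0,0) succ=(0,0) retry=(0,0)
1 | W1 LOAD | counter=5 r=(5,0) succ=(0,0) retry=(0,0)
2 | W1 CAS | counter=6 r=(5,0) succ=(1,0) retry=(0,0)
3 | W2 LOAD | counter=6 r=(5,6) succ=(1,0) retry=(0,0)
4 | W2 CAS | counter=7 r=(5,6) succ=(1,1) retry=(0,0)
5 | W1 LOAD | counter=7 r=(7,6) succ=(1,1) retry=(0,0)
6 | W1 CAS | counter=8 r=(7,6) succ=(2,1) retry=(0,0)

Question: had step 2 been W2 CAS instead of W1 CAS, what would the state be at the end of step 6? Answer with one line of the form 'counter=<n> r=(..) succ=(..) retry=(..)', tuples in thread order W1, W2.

counter=7 r=(6,5) succ=(1,1) retry=(0,1)

(re-executing from step 2 with the substitution; state before step 2: counter=5 r=(5,0) succ=(0,0) retry=(0,0))
2 | W2 CAS | counter=5 r=(5,0) succ=(0,0) retry=(0,1)
3 | W2 LOAD | counter=5 r=(5,5) succ=(0,0) retry=(0,1)
4 | W2 CAS | counter=6 r=(5,5) succ=(0,1) retry=(0,1)
5 | W1 LOAD | counter=6 r=(6,5) succ=(0,1) retry=(0,1)
6 | W1 CAS | counter=7 r=(6,5) succ=(1,1) retry=(0,1)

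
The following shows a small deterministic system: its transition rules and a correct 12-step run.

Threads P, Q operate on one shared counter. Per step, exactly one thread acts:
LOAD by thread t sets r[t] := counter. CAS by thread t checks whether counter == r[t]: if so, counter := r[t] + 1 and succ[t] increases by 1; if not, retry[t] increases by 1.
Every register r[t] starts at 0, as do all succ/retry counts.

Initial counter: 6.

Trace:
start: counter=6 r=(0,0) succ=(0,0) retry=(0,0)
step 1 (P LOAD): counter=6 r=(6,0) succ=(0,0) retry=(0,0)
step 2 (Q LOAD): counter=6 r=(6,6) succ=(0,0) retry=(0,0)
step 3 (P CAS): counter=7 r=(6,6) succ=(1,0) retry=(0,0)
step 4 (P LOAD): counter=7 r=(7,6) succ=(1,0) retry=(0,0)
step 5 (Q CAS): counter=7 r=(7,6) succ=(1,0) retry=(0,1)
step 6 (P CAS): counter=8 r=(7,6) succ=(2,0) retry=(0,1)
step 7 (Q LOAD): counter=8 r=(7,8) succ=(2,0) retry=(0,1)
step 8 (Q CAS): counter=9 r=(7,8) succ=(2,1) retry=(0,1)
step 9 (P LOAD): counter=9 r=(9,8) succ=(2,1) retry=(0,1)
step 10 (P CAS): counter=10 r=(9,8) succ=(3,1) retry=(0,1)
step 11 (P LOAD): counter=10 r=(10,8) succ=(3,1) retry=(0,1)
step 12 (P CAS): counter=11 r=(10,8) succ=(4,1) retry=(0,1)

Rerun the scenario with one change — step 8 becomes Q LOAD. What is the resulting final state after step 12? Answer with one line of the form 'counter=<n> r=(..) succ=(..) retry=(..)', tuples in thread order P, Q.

(re-executing from step 8 with the substitution; state before step 8: counter=8 r=(7,8) succ=(2,0) retry=(0,1))
step 8 (Q LOAD): counter=8 r=(7,8) succ=(2,0) retry=(0,1)
step 9 (P LOAD): counter=8 r=(8,8) succ=(2,0) retry=(0,1)
step 10 (P CAS): counter=9 r=(8,8) succ=(3,0) retry=(0,1)
step 11 (P LOAD): counter=9 r=(9,8) succ=(3,0) retry=(0,1)
step 12 (P CAS): counter=10 r=(9,8) succ=(4,0) retry=(0,1)

counter=10 r=(9,8) succ=(4,0) retry=(0,1)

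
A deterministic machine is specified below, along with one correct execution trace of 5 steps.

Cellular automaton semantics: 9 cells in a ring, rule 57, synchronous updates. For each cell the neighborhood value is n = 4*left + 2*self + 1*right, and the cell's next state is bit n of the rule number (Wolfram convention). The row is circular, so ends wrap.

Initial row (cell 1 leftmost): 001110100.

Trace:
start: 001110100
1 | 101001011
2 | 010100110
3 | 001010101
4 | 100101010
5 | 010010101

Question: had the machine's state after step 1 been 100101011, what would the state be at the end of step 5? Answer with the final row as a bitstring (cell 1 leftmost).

state after step 1 := 100101011
2 | 010010110
3 | 001001101
4 | 100101010
5 | 010010101

010010101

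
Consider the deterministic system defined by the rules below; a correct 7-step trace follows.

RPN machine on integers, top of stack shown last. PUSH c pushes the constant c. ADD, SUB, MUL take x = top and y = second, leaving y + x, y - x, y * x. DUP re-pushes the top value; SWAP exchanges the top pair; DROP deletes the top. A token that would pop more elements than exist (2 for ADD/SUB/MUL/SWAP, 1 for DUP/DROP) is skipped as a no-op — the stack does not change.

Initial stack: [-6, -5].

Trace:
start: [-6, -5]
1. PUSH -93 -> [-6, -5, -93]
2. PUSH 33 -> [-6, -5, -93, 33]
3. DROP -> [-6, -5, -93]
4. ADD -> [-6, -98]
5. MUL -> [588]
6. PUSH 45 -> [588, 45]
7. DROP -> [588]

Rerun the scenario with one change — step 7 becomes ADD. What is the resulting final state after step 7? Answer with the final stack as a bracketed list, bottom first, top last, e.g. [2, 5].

(re-executing from step 7 with the substitution; state before step 7: [588, 45])
7. ADD -> [633]

[633]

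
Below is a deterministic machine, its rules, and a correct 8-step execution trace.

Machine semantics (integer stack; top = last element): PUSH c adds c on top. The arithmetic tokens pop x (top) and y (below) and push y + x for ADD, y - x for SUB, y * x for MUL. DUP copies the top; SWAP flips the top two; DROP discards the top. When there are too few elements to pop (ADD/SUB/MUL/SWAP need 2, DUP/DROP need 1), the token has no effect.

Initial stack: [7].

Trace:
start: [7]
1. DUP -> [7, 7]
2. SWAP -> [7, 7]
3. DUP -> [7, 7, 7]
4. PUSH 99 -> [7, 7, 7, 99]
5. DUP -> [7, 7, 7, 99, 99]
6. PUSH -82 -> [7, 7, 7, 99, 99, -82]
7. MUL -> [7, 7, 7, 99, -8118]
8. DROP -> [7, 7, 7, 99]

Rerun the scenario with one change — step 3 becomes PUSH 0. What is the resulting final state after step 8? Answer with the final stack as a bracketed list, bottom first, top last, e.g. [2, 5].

(re-executing from step 3 with the substitution; state before step 3: [7, 7])
3. PUSH 0 -> [7, 7, 0]
4. PUSH 99 -> [7, 7, 0, 99]
5. DUP -> [7, 7, 0, 99, 99]
6. PUSH -82 -> [7, 7, 0, 99, 99, -82]
7. MUL -> [7, 7, 0, 99, -8118]
8. DROP -> [7, 7, 0, 99]

[7, 7, 0, 99]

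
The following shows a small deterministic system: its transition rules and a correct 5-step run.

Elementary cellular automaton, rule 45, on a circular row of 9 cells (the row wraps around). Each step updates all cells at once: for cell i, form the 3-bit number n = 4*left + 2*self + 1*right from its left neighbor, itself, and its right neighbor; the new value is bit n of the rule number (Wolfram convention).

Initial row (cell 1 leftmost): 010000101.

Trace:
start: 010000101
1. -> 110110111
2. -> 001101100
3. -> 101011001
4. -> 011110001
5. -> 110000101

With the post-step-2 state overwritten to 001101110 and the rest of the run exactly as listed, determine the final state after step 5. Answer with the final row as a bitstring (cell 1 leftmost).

state after step 2 := 001101110
3. -> 101011000
4. -> 111110010
5. -> 100000011

100000011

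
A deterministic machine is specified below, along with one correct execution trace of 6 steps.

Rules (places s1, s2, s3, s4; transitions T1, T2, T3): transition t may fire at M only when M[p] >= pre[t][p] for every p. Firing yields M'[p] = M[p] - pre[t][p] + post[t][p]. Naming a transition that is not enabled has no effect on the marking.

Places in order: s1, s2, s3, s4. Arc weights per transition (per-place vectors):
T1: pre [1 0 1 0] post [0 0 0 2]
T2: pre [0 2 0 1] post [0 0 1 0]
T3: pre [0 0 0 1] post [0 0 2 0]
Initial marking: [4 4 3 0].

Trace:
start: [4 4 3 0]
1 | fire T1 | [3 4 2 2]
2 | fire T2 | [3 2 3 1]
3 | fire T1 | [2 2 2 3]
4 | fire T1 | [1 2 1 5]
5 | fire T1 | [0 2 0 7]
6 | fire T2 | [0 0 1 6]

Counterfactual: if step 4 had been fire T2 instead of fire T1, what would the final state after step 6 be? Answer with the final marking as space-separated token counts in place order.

(re-executing from step 4 with the substitution; state before step 4: [2 2 2 3])
4 | fire T2 | [2 0 3 2]
5 | fire T1 | [1 0 2 4]
6 | fire T2 | [1 0 2 4]

1 0 2 4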